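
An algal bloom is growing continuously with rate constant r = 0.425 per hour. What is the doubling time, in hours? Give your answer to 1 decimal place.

doubling time ≈ 1.6 hours

doubling time = ln(2) / |r| = 0.69315 / 0.425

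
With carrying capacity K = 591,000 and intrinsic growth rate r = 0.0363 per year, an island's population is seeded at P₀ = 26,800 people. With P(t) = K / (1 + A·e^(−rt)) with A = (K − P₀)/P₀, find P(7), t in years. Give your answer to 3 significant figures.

A = (591000 − 26800)/26800 = 21.05224
P(7) = 591000 / (1 + 21.05224·e^(−0.0363·7)) = 591000 / (1 + 21.05224·0.775614)
= 591000 / 17.32842 ≈ 34105.83

≈ 34,100 people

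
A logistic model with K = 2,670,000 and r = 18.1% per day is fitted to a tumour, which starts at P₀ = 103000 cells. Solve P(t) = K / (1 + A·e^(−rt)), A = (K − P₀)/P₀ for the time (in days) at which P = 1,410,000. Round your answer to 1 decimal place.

t ≈ 18.4 days

A = (2670000 − 103000)/103000 = 24.92233
1410000 = 2670000/(1 + 24.92233·e^(−0.181t)) → 1 + 24.92233·e^(−0.181t) = 1.89362
e^(−0.181t) = 0.035856 → t = ln(27.88927)/0.181 = 3.32824/0.181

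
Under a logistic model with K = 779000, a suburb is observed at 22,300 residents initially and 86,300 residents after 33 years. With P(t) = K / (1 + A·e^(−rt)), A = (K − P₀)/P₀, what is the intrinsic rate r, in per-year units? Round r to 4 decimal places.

r ≈ 0.0437 per year

A = (779000 − 22300)/22300 = 33.93274
86300 = 779000/(1 + 33.93274·e^(−r·33)) → e^(−33r) = (9.02665 − 1)/33.93274 = 0.236546
r = −ln(0.236546)/33 = 1.44161/33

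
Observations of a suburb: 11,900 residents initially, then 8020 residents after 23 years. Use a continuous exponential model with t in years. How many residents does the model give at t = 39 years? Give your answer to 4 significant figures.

r = ln(8020/11900) / 23 ≈ -0.017157 per year
P(39) = 11900 · e^(-0.017157·39) = 11900 · 0.51217 ≈ 6094.79

≈ 6,095 residents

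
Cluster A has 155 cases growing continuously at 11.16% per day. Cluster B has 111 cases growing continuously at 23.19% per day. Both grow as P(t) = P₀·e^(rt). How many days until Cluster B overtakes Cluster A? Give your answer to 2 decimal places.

155·e^(0.1116t) = 111·e^(0.2319t)
155/111 = e^((0.2319 − 0.1116)t) → ln(1.3964) = 0.1203·t
t = 0.33389 / 0.1203

t ≈ 2.78 days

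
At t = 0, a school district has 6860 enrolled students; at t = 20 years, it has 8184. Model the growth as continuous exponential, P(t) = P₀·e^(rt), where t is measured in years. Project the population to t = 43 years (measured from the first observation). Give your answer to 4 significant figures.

r = ln(8184/6860) / 20 ≈ 0.008824 per year
P(43) = 6860 · e^(0.008824·43) = 6860 · 1.46143 ≈ 10025.44

≈ 10,030 enrolled students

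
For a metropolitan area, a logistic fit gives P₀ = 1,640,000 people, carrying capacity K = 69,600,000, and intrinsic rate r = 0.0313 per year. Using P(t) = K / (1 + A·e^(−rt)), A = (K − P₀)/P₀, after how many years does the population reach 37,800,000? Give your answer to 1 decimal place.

t ≈ 124.5 years

A = (69600000 − 1640000)/1640000 = 41.43902
37800000 = 69600000/(1 + 41.43902·e^(−0.0313t)) → 1 + 41.43902·e^(−0.0313t) = 1.84127
e^(−0.0313t) = 0.020301 → t = ln(49.25771)/0.0313 = 3.89707/0.0313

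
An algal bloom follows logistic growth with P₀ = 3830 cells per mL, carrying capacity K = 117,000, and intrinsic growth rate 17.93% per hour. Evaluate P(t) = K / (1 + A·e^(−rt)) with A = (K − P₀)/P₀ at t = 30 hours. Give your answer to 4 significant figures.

≈ 103,000 cells per mL

A = (117000 − 3830)/3830 = 29.5483
P(30) = 117000 / (1 + 29.5483·e^(−0.1793·30)) = 117000 / (1 + 29.5483·0.004612)
= 117000 / 1.13629 ≈ 102966.71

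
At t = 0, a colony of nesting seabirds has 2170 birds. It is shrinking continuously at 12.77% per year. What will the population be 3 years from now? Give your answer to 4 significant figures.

P(3) = 2170 · e^(-0.1277·3) = 2170 · e^(-0.3831)
= 2170 · 0.68174 ≈ 1479.39

≈ 1,479 birds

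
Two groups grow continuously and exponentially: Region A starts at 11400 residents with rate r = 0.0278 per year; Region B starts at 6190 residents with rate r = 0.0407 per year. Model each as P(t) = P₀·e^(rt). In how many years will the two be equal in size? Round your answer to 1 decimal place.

t ≈ 47.3 years

11400·e^(0.0278t) = 6190·e^(0.0407t)
11400/6190 = e^((0.0407 − 0.0278)t) → ln(1.84168) = 0.0129·t
t = 0.61068 / 0.0129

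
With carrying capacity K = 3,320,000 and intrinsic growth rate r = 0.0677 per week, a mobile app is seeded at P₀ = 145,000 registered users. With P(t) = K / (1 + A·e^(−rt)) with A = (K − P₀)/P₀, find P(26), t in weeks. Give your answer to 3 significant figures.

≈ 697,000 registered users

A = (3320000 − 145000)/145000 = 21.89655
P(26) = 3320000 / (1 + 21.89655·e^(−0.0677·26)) = 3320000 / (1 + 21.89655·0.17201)
= 3320000 / 4.76644 ≈ 696537.22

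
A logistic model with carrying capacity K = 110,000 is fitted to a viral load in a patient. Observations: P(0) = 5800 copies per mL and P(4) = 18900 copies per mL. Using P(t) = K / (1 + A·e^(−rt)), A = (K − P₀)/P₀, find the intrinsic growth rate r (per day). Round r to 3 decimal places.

A = (110000 − 5800)/5800 = 17.96552
18900 = 110000/(1 + 17.96552·e^(−r·4)) → e^(−4r) = (5.82011 − 1)/17.96552 = 0.268298
r = −ln(0.268298)/4 = 1.31566/4

r ≈ 0.329 per day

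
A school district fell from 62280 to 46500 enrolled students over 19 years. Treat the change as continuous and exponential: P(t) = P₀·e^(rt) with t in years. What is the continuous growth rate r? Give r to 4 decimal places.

46500 = 62280 · e^(r·19)
e^(19r) = 46500/62280 = 0.74663
r = ln(0.74663) / 19 = -0.29219 / 19

r ≈ -0.0154 per year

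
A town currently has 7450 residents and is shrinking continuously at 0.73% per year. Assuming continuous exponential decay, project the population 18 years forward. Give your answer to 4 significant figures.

≈ 6,533 residents

P(18) = 7450 · e^(-0.0073·18) = 7450 · e^(-0.1314)
= 7450 · 0.87687 ≈ 6532.66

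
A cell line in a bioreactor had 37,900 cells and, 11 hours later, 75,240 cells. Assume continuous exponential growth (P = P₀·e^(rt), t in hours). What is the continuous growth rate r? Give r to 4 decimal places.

r ≈ 0.0623 per hour

75240 = 37900 · e^(r·11)
e^(11r) = 75240/37900 = 1.98522
r = ln(1.98522) / 11 = 0.68573 / 11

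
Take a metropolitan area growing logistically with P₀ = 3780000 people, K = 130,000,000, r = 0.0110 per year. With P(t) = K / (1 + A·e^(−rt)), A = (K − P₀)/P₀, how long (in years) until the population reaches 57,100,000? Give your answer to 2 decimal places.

A = (130000000 − 3780000)/3780000 = 33.39153
57100000 = 130000000/(1 + 33.39153·e^(−0.011t)) → 1 + 33.39153·e^(−0.011t) = 2.27671
e^(−0.011t) = 0.038234 → t = ln(26.15441)/0.011 = 3.26402/0.011

t ≈ 296.73 years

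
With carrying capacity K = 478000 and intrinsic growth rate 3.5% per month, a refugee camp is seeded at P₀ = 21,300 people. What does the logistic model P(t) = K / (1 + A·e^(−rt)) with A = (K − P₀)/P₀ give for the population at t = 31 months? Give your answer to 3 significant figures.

≈ 58,000 people

A = (478000 − 21300)/21300 = 21.44131
P(31) = 478000 / (1 + 21.44131·e^(−0.035·31)) = 478000 / (1 + 21.44131·0.337902)
= 478000 / 8.24506 ≈ 57974.12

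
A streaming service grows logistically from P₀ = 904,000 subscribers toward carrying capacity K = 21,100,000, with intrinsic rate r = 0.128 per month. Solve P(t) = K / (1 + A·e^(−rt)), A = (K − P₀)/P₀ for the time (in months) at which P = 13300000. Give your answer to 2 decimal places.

t ≈ 28.44 months

A = (21100000 − 904000)/904000 = 22.34071
13300000 = 21100000/(1 + 22.34071·e^(−0.128t)) → 1 + 22.34071·e^(−0.128t) = 1.58647
e^(−0.128t) = 0.026251 → t = ln(38.09377)/0.128 = 3.64005/0.128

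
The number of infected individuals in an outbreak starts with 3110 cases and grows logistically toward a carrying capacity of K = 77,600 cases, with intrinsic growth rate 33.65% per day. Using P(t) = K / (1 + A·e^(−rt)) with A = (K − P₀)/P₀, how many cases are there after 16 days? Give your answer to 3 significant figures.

A = (77600 − 3110)/3110 = 23.95177
P(16) = 77600 / (1 + 23.95177·e^(−0.3365·16)) = 77600 / (1 + 23.95177·0.004589)
= 77600 / 1.10992 ≈ 69914.64

≈ 69,900 cases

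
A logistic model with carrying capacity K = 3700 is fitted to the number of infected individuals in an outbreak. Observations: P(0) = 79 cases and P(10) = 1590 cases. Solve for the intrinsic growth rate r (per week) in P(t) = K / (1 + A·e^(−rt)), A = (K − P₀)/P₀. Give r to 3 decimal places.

r ≈ 0.354 per week

A = (3700 − 79)/79 = 45.83544
1590 = 3700/(1 + 45.83544·e^(−r·10)) → e^(−10r) = (2.32704 − 1)/45.83544 = 0.028952
r = −ln(0.028952)/10 = 3.5421/10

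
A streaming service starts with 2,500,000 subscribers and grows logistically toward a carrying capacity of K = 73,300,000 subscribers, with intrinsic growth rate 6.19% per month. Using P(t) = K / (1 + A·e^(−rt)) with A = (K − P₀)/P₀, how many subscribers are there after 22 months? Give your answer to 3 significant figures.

A = (73300000 − 2500000)/2500000 = 28.32
P(22) = 73300000 / (1 + 28.32·e^(−0.0619·22)) = 73300000 / (1 + 28.32·0.256199)
= 73300000 / 8.25556 ≈ 8878863.13

≈ 8,880,000 subscribers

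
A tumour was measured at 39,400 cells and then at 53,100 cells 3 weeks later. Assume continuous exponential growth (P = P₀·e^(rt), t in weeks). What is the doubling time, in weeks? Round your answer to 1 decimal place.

doubling time ≈ 7.0 weeks

r = ln(53100/39400) / 3 = ln(1.34772) / 3 ≈ 0.09947 per week
doubling time = ln 2 / |r| = 0.69315 / 0.09947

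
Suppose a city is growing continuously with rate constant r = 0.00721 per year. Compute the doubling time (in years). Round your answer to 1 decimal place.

doubling time = ln(2) / |r| = 0.69315 / 0.00721

doubling time ≈ 96.1 years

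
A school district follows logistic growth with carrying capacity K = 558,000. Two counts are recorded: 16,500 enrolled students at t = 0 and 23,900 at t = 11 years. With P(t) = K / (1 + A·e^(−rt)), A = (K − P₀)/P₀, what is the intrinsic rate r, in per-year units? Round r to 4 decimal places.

A = (558000 − 16500)/16500 = 32.81818
23900 = 558000/(1 + 32.81818·e^(−r·11)) → e^(−11r) = (23.34728 − 1)/32.81818 = 0.680942
r = −ln(0.680942)/11 = 0.38428/11

r ≈ 0.0349 per year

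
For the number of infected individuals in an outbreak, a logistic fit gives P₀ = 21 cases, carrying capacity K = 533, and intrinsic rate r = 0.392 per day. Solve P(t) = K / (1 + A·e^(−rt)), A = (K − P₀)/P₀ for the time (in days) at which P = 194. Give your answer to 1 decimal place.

A = (533 − 21)/21 = 24.38095
194 = 533/(1 + 24.38095·e^(−0.392t)) → 1 + 24.38095·e^(−0.392t) = 2.74742
e^(−0.392t) = 0.071672 → t = ln(13.95252)/0.392 = 2.63566/0.392

t ≈ 6.7 days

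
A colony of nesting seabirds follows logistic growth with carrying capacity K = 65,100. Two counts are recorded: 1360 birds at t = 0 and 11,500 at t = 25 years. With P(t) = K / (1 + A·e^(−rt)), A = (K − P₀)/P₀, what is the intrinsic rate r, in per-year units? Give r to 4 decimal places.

A = (65100 − 1360)/1360 = 46.86765
11500 = 65100/(1 + 46.86765·e^(−r·25)) → e^(−25r) = (5.66087 − 1)/46.86765 = 0.099447
r = −ln(0.099447)/25 = 2.30813/25

r ≈ 0.0923 per year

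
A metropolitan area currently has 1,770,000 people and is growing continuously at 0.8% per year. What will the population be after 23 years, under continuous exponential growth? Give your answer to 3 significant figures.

P(23) = 1770000 · e^(0.008·23) = 1770000 · e^(0.184)
= 1770000 · 1.20202 ≈ 2127568.01

≈ 2,130,000 people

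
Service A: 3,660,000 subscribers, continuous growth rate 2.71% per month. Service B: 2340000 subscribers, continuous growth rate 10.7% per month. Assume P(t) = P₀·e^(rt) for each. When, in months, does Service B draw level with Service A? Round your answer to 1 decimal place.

3660000·e^(0.0271t) = 2340000·e^(0.107t)
3660000/2340000 = e^((0.107 − 0.0271)t) → ln(1.5641) = 0.0799·t
t = 0.44731 / 0.0799

t ≈ 5.6 months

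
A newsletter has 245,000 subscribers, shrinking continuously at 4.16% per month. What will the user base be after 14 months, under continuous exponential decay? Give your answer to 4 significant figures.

P(14) = 245000 · e^(-0.0416·14) = 245000 · e^(-0.5824)
= 245000 · 0.55856 ≈ 136846.27

≈ 136,800 subscribers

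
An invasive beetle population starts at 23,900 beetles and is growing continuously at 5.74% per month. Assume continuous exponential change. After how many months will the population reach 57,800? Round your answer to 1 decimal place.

57800 = 23900 · e^(0.0574·t)
t = ln(57800/23900) / 0.0574 = ln(2.41841) / 0.0574 = 0.88311 / 0.0574

t ≈ 15.4 months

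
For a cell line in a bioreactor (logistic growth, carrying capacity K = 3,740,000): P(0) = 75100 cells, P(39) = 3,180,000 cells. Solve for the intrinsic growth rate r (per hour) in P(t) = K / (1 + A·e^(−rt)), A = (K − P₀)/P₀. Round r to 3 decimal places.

r ≈ 0.144 per hour

A = (3740000 − 75100)/75100 = 48.80027
3180000 = 3740000/(1 + 48.80027·e^(−r·39)) → e^(−39r) = (1.1761 − 1)/48.80027 = 0.003609
r = −ln(0.003609)/39 = 5.62444/39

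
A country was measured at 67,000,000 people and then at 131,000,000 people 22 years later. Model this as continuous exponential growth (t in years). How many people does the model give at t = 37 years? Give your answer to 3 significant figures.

≈ 207,000,000 people

r = ln(131000000/67000000) / 22 ≈ 0.030477 per year
P(37) = 67000000 · e^(0.030477·37) = 67000000 · 3.08844 ≈ 206925664.74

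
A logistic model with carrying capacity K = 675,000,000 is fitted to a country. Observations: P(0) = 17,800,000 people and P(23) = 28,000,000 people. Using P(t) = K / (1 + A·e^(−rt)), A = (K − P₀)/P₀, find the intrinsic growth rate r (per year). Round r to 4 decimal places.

r ≈ 0.0204 per year

A = (675000000 − 17800000)/17800000 = 36.92135
28000000 = 675000000/(1 + 36.92135·e^(−r·23)) → e^(−23r) = (24.10714 − 1)/36.92135 = 0.625848
r = −ln(0.625848)/23 = 0.46865/23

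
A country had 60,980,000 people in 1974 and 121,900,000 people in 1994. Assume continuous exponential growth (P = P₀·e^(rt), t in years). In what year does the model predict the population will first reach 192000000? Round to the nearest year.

year 2007

r = ln(121900000/60980000) / 20 = 0.69266/20 ≈ 0.034633 per year
t = ln(192000000/60980000) / r = 1.14695/0.034633 ≈ 33.12 years after 1974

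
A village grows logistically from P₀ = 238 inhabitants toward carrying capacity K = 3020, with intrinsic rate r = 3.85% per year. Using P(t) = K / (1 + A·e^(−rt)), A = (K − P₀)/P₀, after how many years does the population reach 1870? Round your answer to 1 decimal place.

t ≈ 76.5 years

A = (3020 − 238)/238 = 11.68908
1870 = 3020/(1 + 11.68908·e^(−0.0385t)) → 1 + 11.68908·e^(−0.0385t) = 1.61497
e^(−0.0385t) = 0.052611 → t = ln(19.00745)/0.0385 = 2.94483/0.0385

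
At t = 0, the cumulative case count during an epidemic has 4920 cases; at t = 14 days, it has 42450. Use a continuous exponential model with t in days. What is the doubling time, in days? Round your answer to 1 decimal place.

r = ln(42450/4920) / 14 = ln(8.62805) / 14 ≈ 0.15393 per day
doubling time = ln 2 / |r| = 0.69315 / 0.15393

doubling time ≈ 4.5 days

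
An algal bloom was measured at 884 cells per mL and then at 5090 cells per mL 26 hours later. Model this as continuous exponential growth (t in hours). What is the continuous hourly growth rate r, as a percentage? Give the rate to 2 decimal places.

r ≈ 6.73% per hour

5090 = 884 · e^(r·26)
e^(26r) = 5090/884 = 5.75792
r = ln(5.75792) / 26 = 1.75058 / 26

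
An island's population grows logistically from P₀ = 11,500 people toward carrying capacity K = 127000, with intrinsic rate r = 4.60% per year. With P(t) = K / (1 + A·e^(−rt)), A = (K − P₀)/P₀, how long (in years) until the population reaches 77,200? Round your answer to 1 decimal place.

t ≈ 59.7 years

A = (127000 − 11500)/11500 = 10.04348
77200 = 127000/(1 + 10.04348·e^(−0.046t)) → 1 + 10.04348·e^(−0.046t) = 1.64508
e^(−0.046t) = 0.064229 → t = ln(15.56941)/0.046 = 2.74531/0.046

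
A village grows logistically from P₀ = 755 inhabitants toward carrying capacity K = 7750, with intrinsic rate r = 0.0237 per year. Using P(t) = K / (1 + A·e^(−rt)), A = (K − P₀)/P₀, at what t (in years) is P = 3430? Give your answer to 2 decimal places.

t ≈ 84.20 years

A = (7750 − 755)/755 = 9.2649
3430 = 7750/(1 + 9.2649·e^(−0.0237t)) → 1 + 9.2649·e^(−0.0237t) = 2.25948
e^(−0.0237t) = 0.13594 → t = ln(7.35616)/0.0237 = 1.99554/0.0237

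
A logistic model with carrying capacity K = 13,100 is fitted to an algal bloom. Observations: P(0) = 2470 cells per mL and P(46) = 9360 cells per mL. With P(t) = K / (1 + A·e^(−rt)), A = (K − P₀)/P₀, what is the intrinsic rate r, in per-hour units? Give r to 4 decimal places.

A = (13100 − 2470)/2470 = 4.30364
9360 = 13100/(1 + 4.30364·e^(−r·46)) → e^(−46r) = (1.39957 − 1)/4.30364 = 0.092845
r = −ln(0.092845)/46 = 2.37682/46

r ≈ 0.0517 per hour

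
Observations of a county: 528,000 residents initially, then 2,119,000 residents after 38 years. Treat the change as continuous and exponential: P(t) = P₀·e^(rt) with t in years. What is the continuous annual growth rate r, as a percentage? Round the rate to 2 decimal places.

r ≈ 3.66% per year

2119000 = 528000 · e^(r·38)
e^(38r) = 2119000/528000 = 4.01326
r = ln(4.01326) / 38 = 1.3896 / 38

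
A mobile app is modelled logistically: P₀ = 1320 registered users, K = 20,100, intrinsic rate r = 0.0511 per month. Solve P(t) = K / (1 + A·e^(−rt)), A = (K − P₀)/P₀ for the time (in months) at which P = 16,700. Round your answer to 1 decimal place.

t ≈ 83.1 months

A = (20100 − 1320)/1320 = 14.22727
16700 = 20100/(1 + 14.22727·e^(−0.0511t)) → 1 + 14.22727·e^(−0.0511t) = 1.20359
e^(−0.0511t) = 0.01431 → t = ln(69.88102)/0.0511 = 4.24679/0.0511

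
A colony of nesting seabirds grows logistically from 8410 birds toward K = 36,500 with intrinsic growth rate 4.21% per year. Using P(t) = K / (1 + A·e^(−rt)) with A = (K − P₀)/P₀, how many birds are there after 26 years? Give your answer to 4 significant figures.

A = (36500 − 8410)/8410 = 3.34007
P(26) = 36500 / (1 + 3.34007·e^(−0.0421·26)) = 36500 / (1 + 3.34007·0.334673)
= 36500 / 2.11783 ≈ 17234.6

≈ 17,230 birds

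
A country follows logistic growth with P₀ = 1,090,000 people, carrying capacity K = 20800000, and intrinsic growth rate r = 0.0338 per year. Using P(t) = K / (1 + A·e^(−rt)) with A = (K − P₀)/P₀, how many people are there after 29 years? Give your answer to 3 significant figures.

A = (20800000 − 1090000)/1090000 = 18.08257
P(29) = 20800000 / (1 + 18.08257·e^(−0.0338·29)) = 20800000 / (1 + 18.08257·0.375236)
= 20800000 / 7.78523 ≈ 2671725.27

≈ 2,670,000 people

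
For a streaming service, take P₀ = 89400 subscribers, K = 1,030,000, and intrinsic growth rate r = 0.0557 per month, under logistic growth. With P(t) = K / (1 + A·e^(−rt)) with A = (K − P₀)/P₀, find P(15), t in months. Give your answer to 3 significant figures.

≈ 185,000 subscribers

A = (1030000 − 89400)/89400 = 10.52125
P(15) = 1030000 / (1 + 10.52125·e^(−0.0557·15)) = 1030000 / (1 + 10.52125·0.433658)
= 1030000 / 5.56262 ≈ 185164.5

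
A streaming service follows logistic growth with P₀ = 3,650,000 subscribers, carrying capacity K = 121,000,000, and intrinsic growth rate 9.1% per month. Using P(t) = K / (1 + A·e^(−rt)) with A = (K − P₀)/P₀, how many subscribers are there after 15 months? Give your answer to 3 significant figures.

≈ 13,100,000 subscribers

A = (121000000 − 3650000)/3650000 = 32.15068
P(15) = 121000000 / (1 + 32.15068·e^(−0.091·15)) = 121000000 / (1 + 32.15068·0.255381)
= 121000000 / 9.21066 ≈ 13136946.98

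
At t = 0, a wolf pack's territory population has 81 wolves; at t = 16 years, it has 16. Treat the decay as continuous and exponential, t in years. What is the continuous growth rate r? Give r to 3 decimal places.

r ≈ -0.101 per year

16 = 81 · e^(r·16)
e^(16r) = 16/81 = 0.19753
r = ln(0.19753) / 16 = -1.62186 / 16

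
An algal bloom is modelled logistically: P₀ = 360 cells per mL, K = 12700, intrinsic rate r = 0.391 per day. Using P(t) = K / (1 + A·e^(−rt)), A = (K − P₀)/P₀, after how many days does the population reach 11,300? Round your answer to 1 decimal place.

t ≈ 14.4 days

A = (12700 − 360)/360 = 34.27778
11300 = 12700/(1 + 34.27778·e^(−0.391t)) → 1 + 34.27778·e^(−0.391t) = 1.12389
e^(−0.391t) = 0.003614 → t = ln(276.67063)/0.391 = 5.62283/0.391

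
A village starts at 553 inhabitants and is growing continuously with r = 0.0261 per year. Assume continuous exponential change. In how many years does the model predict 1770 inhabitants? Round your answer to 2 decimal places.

t ≈ 44.57 years

1770 = 553 · e^(0.0261·t)
t = ln(1770/553) / 0.0261 = ln(3.20072) / 0.0261 = 1.16338 / 0.0261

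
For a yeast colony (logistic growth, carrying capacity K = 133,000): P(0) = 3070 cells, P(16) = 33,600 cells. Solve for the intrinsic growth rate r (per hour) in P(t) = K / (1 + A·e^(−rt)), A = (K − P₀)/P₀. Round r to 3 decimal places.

A = (133000 − 3070)/3070 = 42.32248
33600 = 133000/(1 + 42.32248·e^(−r·16)) → e^(−16r) = (3.95833 − 1)/42.32248 = 0.0699
r = −ln(0.0699)/16 = 2.66069/16

r ≈ 0.166 per hour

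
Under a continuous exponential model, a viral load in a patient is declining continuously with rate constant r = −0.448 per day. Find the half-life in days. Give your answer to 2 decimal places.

half-life ≈ 1.55 days

half-life = ln(2) / |r| = 0.69315 / 0.448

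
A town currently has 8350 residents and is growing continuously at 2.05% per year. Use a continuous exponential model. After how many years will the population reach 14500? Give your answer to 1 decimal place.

14500 = 8350 · e^(0.0205·t)
t = ln(14500/8350) / 0.0205 = ln(1.73653) / 0.0205 = 0.55189 / 0.0205

t ≈ 26.9 years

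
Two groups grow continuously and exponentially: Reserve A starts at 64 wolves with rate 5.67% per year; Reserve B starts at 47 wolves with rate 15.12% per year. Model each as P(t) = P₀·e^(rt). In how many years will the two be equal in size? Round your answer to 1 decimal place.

64·e^(0.0567t) = 47·e^(0.1512t)
64/47 = e^((0.1512 − 0.0567)t) → ln(1.3617) = 0.0945·t
t = 0.30874 / 0.0945

t ≈ 3.3 years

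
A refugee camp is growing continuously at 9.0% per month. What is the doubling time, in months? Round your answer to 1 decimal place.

doubling time ≈ 7.7 months

doubling time = ln(2) / |r| = 0.69315 / 0.09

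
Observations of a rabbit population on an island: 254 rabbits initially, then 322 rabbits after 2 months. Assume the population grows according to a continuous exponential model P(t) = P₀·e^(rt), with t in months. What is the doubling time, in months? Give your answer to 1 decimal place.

doubling time ≈ 5.8 months

r = ln(322/254) / 2 = ln(1.26772) / 2 ≈ 0.118609 per month
doubling time = ln 2 / |r| = 0.69315 / 0.118609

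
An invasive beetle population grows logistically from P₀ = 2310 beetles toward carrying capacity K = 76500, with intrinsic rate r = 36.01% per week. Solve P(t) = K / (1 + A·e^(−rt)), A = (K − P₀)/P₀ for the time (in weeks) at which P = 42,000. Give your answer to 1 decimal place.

t ≈ 10.2 weeks

A = (76500 − 2310)/2310 = 32.11688
42000 = 76500/(1 + 32.11688·e^(−0.3601t)) → 1 + 32.11688·e^(−0.3601t) = 1.82143
e^(−0.3601t) = 0.025576 → t = ln(39.09881)/0.3601 = 3.66609/0.3601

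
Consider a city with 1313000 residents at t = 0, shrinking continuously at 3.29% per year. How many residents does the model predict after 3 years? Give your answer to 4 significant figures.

P(3) = 1313000 · e^(-0.0329·3) = 1313000 · e^(-0.0987)
= 1313000 · 0.90601 ≈ 1189597

≈ 1,190,000 residents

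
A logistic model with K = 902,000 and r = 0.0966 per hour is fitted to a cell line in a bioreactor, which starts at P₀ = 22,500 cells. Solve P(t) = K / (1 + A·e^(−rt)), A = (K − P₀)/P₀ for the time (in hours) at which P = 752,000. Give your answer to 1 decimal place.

t ≈ 54.6 hours

A = (902000 − 22500)/22500 = 39.08889
752000 = 902000/(1 + 39.08889·e^(−0.0966t)) → 1 + 39.08889·e^(−0.0966t) = 1.19947
e^(−0.0966t) = 0.005103 → t = ln(195.96563)/0.0966 = 5.27794/0.0966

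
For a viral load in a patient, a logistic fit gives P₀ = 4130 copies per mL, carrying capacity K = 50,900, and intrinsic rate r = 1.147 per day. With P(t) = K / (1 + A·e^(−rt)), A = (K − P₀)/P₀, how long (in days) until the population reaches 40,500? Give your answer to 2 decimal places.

A = (50900 − 4130)/4130 = 11.32446
40500 = 50900/(1 + 11.32446·e^(−1.147t)) → 1 + 11.32446·e^(−1.147t) = 1.25679
e^(−1.147t) = 0.022676 → t = ln(44.10004)/1.147 = 3.78646/1.147

t ≈ 3.30 days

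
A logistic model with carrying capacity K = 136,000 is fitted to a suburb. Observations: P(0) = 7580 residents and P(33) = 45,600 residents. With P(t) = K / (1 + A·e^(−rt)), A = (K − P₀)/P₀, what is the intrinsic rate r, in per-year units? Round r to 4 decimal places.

A = (136000 − 7580)/7580 = 16.94195
45600 = 136000/(1 + 16.94195·e^(−r·33)) → e^(−33r) = (2.98246 − 1)/16.94195 = 0.117015
r = −ln(0.117015)/33 = 2.14546/33

r ≈ 0.0650 per year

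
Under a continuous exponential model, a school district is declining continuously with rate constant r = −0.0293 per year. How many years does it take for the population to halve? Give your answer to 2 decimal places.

half-life ≈ 23.66 years

half-life = ln(2) / |r| = 0.69315 / 0.0293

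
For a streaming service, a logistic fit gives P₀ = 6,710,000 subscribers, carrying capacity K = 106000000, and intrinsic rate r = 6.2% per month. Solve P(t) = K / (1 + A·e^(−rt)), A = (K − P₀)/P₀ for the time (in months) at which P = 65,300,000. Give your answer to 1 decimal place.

t ≈ 51.1 months

A = (106000000 − 6710000)/6710000 = 14.79732
65300000 = 106000000/(1 + 14.79732·e^(−0.062t)) → 1 + 14.79732·e^(−0.062t) = 1.62328
e^(−0.062t) = 0.042121 → t = ln(23.74115)/0.062 = 3.16721/0.062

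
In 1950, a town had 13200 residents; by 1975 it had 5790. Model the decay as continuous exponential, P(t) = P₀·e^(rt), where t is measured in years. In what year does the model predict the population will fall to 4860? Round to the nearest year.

year 1980

r = ln(5790/13200) / 25 = -0.82408/25 ≈ -0.032963 per year
t = ln(4860/13200) / r = -0.99918/-0.032963 ≈ 30.31 years after 1950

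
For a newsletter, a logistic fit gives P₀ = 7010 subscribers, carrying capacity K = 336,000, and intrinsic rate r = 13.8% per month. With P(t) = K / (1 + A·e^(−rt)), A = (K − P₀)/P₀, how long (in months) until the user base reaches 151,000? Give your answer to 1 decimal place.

t ≈ 26.4 months

A = (336000 − 7010)/7010 = 46.93153
151000 = 336000/(1 + 46.93153·e^(−0.138t)) → 1 + 46.93153·e^(−0.138t) = 2.22517
e^(−0.138t) = 0.026105 → t = ln(38.30627)/0.138 = 3.64561/0.138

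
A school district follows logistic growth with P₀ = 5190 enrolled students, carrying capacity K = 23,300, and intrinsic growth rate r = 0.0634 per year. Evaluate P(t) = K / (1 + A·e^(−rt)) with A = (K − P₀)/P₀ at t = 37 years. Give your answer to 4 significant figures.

≈ 17,460 enrolled students

A = (23300 − 5190)/5190 = 3.4894
P(37) = 23300 / (1 + 3.4894·e^(−0.0634·37)) = 23300 / (1 + 3.4894·0.095771)
= 23300 / 1.33418 ≈ 17463.88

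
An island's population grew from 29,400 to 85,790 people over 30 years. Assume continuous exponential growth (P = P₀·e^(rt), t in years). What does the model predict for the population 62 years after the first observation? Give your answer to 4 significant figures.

r = ln(85790/29400) / 30 ≈ 0.035697 per year
P(62) = 29400 · e^(0.035697·62) = 29400 · 9.14502 ≈ 268863.57

≈ 268,900 people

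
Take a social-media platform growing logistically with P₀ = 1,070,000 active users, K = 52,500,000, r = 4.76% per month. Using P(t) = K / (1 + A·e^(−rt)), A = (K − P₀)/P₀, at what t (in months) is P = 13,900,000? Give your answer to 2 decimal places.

A = (52500000 − 1070000)/1070000 = 48.06542
13900000 = 52500000/(1 + 48.06542·e^(−0.0476t)) → 1 + 48.06542·e^(−0.0476t) = 3.77698
e^(−0.0476t) = 0.057775 → t = ln(17.30853)/0.0476 = 2.8512/0.0476

t ≈ 59.90 months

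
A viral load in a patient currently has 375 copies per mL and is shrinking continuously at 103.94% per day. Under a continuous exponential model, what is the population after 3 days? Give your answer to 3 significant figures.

P(3) = 375 · e^(-1.0394·3) = 375 · e^(-3.1182)
= 375 · 0.04424 ≈ 16.59

≈ 16.6 copies per mL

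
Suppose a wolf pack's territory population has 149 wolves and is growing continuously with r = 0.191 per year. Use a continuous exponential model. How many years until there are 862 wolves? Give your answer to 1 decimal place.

862 = 149 · e^(0.191·t)
t = ln(862/149) / 0.191 = ln(5.78523) / 0.191 = 1.75531 / 0.191

t ≈ 9.2 years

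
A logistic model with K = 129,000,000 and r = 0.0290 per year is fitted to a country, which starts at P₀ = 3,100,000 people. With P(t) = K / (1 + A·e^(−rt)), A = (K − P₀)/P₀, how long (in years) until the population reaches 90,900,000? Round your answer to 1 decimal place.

t ≈ 157.7 years

A = (129000000 − 3100000)/3100000 = 40.6129
90900000 = 129000000/(1 + 40.6129·e^(−0.029t)) → 1 + 40.6129·e^(−0.029t) = 1.41914
e^(−0.029t) = 0.01032 → t = ln(96.89535)/0.029 = 4.57363/0.029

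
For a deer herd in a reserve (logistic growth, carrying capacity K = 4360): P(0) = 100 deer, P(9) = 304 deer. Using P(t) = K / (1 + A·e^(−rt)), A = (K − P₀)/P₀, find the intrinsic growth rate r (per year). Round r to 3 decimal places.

r ≈ 0.129 per year

A = (4360 − 100)/100 = 42.6
304 = 4360/(1 + 42.6·e^(−r·9)) → e^(−9r) = (14.34211 − 1)/42.6 = 0.313195
r = −ln(0.313195)/9 = 1.16093/9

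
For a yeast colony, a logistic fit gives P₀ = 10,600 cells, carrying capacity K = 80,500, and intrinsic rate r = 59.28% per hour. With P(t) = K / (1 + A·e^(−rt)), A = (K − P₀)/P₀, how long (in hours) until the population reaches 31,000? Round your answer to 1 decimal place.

A = (80500 − 10600)/10600 = 6.59434
31000 = 80500/(1 + 6.59434·e^(−0.5928t)) → 1 + 6.59434·e^(−0.5928t) = 2.59677
e^(−0.5928t) = 0.242143 → t = ln(4.12979)/0.5928 = 1.41823/0.5928

t ≈ 2.4 hours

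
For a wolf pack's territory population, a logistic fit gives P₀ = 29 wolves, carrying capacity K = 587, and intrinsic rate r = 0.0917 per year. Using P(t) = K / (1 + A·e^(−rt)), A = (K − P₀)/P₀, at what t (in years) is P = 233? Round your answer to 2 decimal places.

A = (587 − 29)/29 = 19.24138
233 = 587/(1 + 19.24138·e^(−0.0917t)) → 1 + 19.24138·e^(−0.0917t) = 2.51931
e^(−0.0917t) = 0.078961 → t = ln(12.66452)/0.0917 = 2.5388/0.0917

t ≈ 27.69 years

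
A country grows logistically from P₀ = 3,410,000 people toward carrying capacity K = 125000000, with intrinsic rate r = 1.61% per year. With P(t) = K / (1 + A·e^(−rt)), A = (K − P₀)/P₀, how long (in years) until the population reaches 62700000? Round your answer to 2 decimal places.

t ≈ 222.38 years

A = (125000000 − 3410000)/3410000 = 35.65689
62700000 = 125000000/(1 + 35.65689·e^(−0.0161t)) → 1 + 35.65689·e^(−0.0161t) = 1.99362
e^(−0.0161t) = 0.027866 → t = ln(35.88583)/0.0161 = 3.58034/0.0161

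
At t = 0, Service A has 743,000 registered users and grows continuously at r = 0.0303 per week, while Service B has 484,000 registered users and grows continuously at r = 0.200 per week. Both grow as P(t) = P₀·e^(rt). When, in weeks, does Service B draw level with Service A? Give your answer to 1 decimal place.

743000·e^(0.0303t) = 484000·e^(0.2t)
743000/484000 = e^((0.2 − 0.0303)t) → ln(1.53512) = 0.1697·t
t = 0.42861 / 0.1697

t ≈ 2.5 weeks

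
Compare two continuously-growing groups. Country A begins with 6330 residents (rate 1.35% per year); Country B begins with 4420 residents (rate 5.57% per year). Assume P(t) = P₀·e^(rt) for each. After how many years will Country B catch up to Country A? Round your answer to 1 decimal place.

6330·e^(0.0135t) = 4420·e^(0.0557t)
6330/4420 = e^((0.0557 − 0.0135)t) → ln(1.43213) = 0.0422·t
t = 0.35916 / 0.0422

t ≈ 8.5 years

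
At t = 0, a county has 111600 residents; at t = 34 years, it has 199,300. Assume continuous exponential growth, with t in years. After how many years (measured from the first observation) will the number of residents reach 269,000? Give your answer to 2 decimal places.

t ≈ 51.58 years

r = ln(199300/111600) / 34 ≈ 0.017056 per year
t = ln(269000/111600) / r = 0.87979 / 0.017056 ≈ 51.584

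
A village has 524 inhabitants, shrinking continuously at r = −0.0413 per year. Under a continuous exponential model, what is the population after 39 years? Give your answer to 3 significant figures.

P(39) = 524 · e^(-0.0413·39) = 524 · e^(-1.6107)
= 524 · 0.19975 ≈ 104.67

≈ 105 inhabitants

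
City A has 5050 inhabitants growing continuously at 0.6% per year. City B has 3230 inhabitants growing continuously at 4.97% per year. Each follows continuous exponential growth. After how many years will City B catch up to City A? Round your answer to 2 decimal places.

t ≈ 10.23 years

5050·e^(0.006t) = 3230·e^(0.0497t)
5050/3230 = e^((0.0497 − 0.006)t) → ln(1.56347) = 0.0437·t
t = 0.44691 / 0.0437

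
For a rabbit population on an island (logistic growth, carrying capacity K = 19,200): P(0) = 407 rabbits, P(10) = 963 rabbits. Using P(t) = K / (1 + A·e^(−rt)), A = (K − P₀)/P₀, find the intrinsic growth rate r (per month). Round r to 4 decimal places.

A = (19200 − 407)/407 = 46.17445
963 = 19200/(1 + 46.17445·e^(−r·10)) → e^(−10r) = (19.93769 − 1)/46.17445 = 0.410134
r = −ln(0.410134)/10 = 0.89127/10

r ≈ 0.0891 per month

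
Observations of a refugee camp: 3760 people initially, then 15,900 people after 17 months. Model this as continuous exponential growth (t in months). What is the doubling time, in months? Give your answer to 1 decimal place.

r = ln(15900/3760) / 17 = ln(4.22872) / 17 ≈ 0.084818 per month
doubling time = ln 2 / |r| = 0.69315 / 0.084818

doubling time ≈ 8.2 months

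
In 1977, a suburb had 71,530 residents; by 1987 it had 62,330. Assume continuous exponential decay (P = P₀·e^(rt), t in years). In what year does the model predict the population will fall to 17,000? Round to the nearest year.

r = ln(62330/71530) / 10 = -0.13767/10 ≈ -0.013767 per year
t = ln(17000/71530) / r = -1.4369/-0.013767 ≈ 104.37 years after 1977

year 2081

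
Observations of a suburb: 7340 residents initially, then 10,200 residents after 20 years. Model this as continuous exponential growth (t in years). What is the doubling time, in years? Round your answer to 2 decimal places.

r = ln(10200/7340) / 20 = ln(1.38965) / 20 ≈ 0.016452 per year
doubling time = ln 2 / |r| = 0.69315 / 0.016452

doubling time ≈ 42.13 years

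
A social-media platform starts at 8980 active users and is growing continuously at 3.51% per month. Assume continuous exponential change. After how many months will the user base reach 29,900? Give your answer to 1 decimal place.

t ≈ 34.3 months

29900 = 8980 · e^(0.0351·t)
t = ln(29900/8980) / 0.0351 = ln(3.32962) / 0.0351 = 1.20286 / 0.0351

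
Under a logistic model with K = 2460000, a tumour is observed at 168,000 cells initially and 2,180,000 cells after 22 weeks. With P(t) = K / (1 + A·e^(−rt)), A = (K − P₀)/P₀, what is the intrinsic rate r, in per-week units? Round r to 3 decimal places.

r ≈ 0.212 per week

A = (2460000 − 168000)/168000 = 13.64286
2180000 = 2460000/(1 + 13.64286·e^(−r·22)) → e^(−22r) = (1.12844 − 1)/13.64286 = 0.009414
r = −ln(0.009414)/22 = 4.66551/22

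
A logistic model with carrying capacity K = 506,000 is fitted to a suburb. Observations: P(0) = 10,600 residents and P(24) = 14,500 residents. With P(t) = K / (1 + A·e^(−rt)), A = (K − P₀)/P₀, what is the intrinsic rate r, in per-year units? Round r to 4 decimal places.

r ≈ 0.0134 per year

A = (506000 − 10600)/10600 = 46.73585
14500 = 506000/(1 + 46.73585·e^(−r·24)) → e^(−24r) = (34.89655 − 1)/46.73585 = 0.725279
r = −ln(0.725279)/24 = 0.3212/24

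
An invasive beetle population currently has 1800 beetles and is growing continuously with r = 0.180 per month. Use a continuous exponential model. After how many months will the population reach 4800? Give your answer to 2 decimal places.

4800 = 1800 · e^(0.18·t)
t = ln(4800/1800) / 0.18 = ln(2.66667) / 0.18 = 0.98083 / 0.18

t ≈ 5.45 months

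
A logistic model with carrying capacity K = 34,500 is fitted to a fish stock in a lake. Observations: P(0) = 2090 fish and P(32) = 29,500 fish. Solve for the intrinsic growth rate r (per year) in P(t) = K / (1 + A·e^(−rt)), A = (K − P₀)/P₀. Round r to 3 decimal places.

r ≈ 0.141 per year

A = (34500 − 2090)/2090 = 15.50718
29500 = 34500/(1 + 15.50718·e^(−r·32)) → e^(−32r) = (1.16949 − 1)/15.50718 = 0.01093
r = −ln(0.01093)/32 = 4.51626/32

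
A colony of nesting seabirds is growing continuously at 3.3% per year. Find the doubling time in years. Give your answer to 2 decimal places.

doubling time ≈ 21.00 years

doubling time = ln(2) / |r| = 0.69315 / 0.033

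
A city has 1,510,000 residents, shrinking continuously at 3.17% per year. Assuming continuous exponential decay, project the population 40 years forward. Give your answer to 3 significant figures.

≈ 425,000 residents

P(40) = 1510000 · e^(-0.0317·40) = 1510000 · e^(-1.268)
= 1510000 · 0.28139 ≈ 424904.71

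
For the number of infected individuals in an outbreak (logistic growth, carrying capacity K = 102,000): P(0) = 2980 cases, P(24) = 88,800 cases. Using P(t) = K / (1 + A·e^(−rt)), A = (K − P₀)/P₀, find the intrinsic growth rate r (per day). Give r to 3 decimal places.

A = (102000 − 2980)/2980 = 33.22819
88800 = 102000/(1 + 33.22819·e^(−r·24)) → e^(−24r) = (1.14865 − 1)/33.22819 = 0.004474
r = −ln(0.004474)/24 = 5.40957/24

r ≈ 0.225 per day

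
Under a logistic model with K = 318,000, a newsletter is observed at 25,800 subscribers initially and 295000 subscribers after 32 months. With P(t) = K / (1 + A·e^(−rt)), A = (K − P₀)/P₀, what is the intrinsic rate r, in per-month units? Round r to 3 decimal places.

r ≈ 0.156 per month

A = (318000 − 25800)/25800 = 11.32558
295000 = 318000/(1 + 11.32558·e^(−r·32)) → e^(−32r) = (1.07797 − 1)/11.32558 = 0.006884
r = −ln(0.006884)/32 = 4.97855/32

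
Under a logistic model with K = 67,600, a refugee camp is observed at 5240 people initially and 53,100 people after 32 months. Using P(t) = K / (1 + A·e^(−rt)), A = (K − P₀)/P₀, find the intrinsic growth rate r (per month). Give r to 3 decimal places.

A = (67600 − 5240)/5240 = 11.90076
53100 = 67600/(1 + 11.90076·e^(−r·32)) → e^(−32r) = (1.27307 − 1)/11.90076 = 0.022946
r = −ln(0.022946)/32 = 3.77463/32

r ≈ 0.118 per month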